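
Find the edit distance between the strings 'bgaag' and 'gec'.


Building DP table for s1='bgaag' (len 5) and s2='gec' (len 3):
       g  e  c
    0  1  2  3
  b 1  1  2  3
  g 2  1  2  3
  a 3  2  2  3
  a 4  3  3  3
  g 5  4  4  4
Edit distance = dp[5][3] = 4

4


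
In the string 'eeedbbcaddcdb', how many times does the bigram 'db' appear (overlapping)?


Scanning 'eeedbbcaddcdb' for bigram 'db':
  Position 0: 'ee' -> no
  Position 1: 'ee' -> no
  Position 2: 'ed' -> no
  Position 3: 'db' -> MATCH
  Position 4: 'bb' -> no
  Position 5: 'bc' -> no
  Position 6: 'ca' -> no
  Position 7: 'ad' -> no
  Position 8: 'dd' -> no
  Position 9: 'dc' -> no
  Position 10: 'cd' -> no
  Position 11: 'db' -> MATCH
Total matches: 2

2


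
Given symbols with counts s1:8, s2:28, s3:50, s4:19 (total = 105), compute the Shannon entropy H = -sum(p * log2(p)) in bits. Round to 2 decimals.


Computing entropy H = -sum(p_i * log2(p_i)):
  s1: p = 8/105 = 0.0762, -p*log2(p) = 0.2830
  s2: p = 28/105 = 0.2667, -p*log2(p) = 0.5085
  s3: p = 50/105 = 0.4762, -p*log2(p) = 0.5097
  s4: p = 19/105 = 0.1810, -p*log2(p) = 0.4463
H = sum of terms = 1.7475
Rounded to 2 decimals: 1.75

1.75


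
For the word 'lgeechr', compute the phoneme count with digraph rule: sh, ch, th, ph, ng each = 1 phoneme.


Parsing 'lgeechr' greedily, digraphs first:
  'l' -> consonant phoneme (phonemes so far: 1)
  'g' -> consonant phoneme (phonemes so far: 2)
  'e' -> vowel phoneme (phonemes so far: 3)
  'e' -> vowel phoneme (phonemes so far: 4)
  'ch' -> digraph (1 consonant phoneme) (phonemes so far: 5)
  'r' -> consonant phoneme (phonemes so far: 6)
Total phonemes: 6

6


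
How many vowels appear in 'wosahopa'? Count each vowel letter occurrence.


Scanning each character of 'wosahopa':
  Position 1: 'w' -> consonant (running count: 0)
  Position 2: 'o' -> vowel (running count: 1)
  Position 3: 's' -> consonant (running count: 1)
  Position 4: 'a' -> vowel (running count: 2)
  Position 5: 'h' -> consonant (running count: 2)
  Position 6: 'o' -> vowel (running count: 3)
  Position 7: 'p' -> consonant (running count: 3)
  Position 8: 'a' -> vowel (running count: 4)
Total vowels: 4

4


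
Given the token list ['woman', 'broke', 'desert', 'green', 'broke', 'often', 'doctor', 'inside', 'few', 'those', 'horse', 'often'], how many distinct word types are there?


Listing all tokens and tracking unique types:
  Token 1: 'woman' -> NEW (unique so far: 1)
  Token 2: 'broke' -> NEW (unique so far: 2)
  Token 3: 'desert' -> NEW (unique so far: 3)
  Token 4: 'green' -> NEW (unique so far: 4)
  Token 5: 'broke' -> duplicate (unique so far: 4)
  Token 6: 'often' -> NEW (unique so far: 5)
  Token 7: 'doctor' -> NEW (unique so far: 6)
  Token 8: 'inside' -> NEW (unique so far: 7)
  Token 9: 'few' -> NEW (unique so far: 8)
  Token 10: 'those' -> NEW (unique so far: 9)
  Token 11: 'horse' -> NEW (unique so far: 10)
  Token 12: 'often' -> duplicate (unique so far: 10)
Unique types: ('broke', 'desert', 'doctor', 'few', 'green', 'horse', 'inside', 'often', 'those', 'woman')
Vocabulary size: 10

10


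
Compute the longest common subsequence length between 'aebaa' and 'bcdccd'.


DP table for LCS of 'aebaa' and 'bcdccd':
       b  c  d  c  c  d
    0  0  0  0  0  0  0
  a 0  0  0  0  0  0  0
  e 0  0  0  0  0  0  0
  b 0  1  1  1  1  1  1
  a 0  1  1  1  1  1  1
  a 0  1  1  1  1  1  1
LCS: 'b'
LCS length = 1

1


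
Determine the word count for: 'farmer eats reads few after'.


Counting words by splitting on spaces:
  Word 1: 'farmer'
  Word 2: 'eats'
  Word 3: 'reads'
  Word 4: 'few'
  Word 5: 'after'
Total words: 5

5


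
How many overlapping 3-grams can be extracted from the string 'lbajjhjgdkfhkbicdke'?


String 'lbajjhjgdkfhkbicdke' has length L = 19.
Number of overlapping n-grams = L - n + 1
Substituting: 19 - 3 + 1 = 17

17


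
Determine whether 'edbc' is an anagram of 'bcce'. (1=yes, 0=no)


Sort characters of 'edbc': 'bcde'
Sort characters of 'bcce': 'bcce'
Sorted forms differ -> they are NOT anagrams
Result: 0

0


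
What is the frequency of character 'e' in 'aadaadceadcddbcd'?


Scanning 'aadaadceadcddbcd' for 'e':
  Position 7: 'e' -> MATCH (count: 1)
Total occurrences of 'e': 1

1


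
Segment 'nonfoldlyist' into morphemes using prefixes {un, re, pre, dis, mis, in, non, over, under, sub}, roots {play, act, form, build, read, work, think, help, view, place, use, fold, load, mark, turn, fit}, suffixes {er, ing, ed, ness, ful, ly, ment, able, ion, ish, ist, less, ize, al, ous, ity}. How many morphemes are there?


Segmenting 'nonfoldlyist' against the inventory:
  'non' -> prefix (morpheme 1)
  'fold' -> root (morpheme 2)
  'ly' -> suffix (morpheme 3)
  'ist' -> suffix (morpheme 4)
Total morphemes: 4

4


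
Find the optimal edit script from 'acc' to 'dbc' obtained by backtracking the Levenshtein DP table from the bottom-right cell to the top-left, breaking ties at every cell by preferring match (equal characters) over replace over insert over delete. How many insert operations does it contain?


Edit distance = 2. Backtracking from cell (3, 3) with preference match > replace > insert > delete,
then listing the resulting alignment 'acc' -> 'dbc' left to right:
  Step 1: replace a->d
  Step 2: replace c->b
  Step 3: keep 'c'
Total insertions: 0

0


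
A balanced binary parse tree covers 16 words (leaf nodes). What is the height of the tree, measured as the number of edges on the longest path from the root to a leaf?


In a balanced binary tree with n leaves the deepest leaf is ceil(log2(n)) edges below the root.
log2(16) = 4.0000
ceil(4.0000) = 4
height (edges) = 4

4


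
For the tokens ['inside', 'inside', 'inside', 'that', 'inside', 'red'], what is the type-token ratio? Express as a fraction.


Tokens: 6
Unique types: ('inside', 'red', 'that') = 3
TTR = 3/6
Simplify: divide both by 3 -> 1/2
TTR = 1/2

1/2


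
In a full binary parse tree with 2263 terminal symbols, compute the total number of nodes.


Leaf nodes (terminals): 2263
Internal nodes = n - 1 = 2263 - 1 = 2262
Total = leaves + internal = 2263 + 2262 = 4525

4525


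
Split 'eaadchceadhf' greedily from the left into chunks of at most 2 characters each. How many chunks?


'eaadchceadhf' has 12 characters.
Chunking with max size 2:
  Chunk 1: 'ea' (positions 0-1)
  Chunk 2: 'ad' (positions 2-3)
  Chunk 3: 'ch' (positions 4-5)
  Chunk 4: 'ce' (positions 6-7)
  Chunk 5: 'ad' (positions 8-9)
  Chunk 6: 'hf' (positions 10-11)
Total chunks: ceil(12 / 2) = 6

6


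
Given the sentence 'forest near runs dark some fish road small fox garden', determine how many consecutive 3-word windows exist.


Word trigrams from [10] words:
  Trigram 1: (forest near runs)
  Trigram 2: (near runs dark)
  Trigram 3: (runs dark some)
  Trigram 4: (dark some fish)
  Trigram 5: (some fish road)
  Trigram 6: (fish road small)
  Trigram 7: (road small fox)
  Trigram 8: (small fox garden)
Total word trigrams: 10 - 2 = 8

8


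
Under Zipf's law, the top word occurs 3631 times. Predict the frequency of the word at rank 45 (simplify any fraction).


Zipf's law: freq(rank) = f1 / rank
f1 = 3631, rank = 45
freq = 3631 / 45
GCD(3631, 45) = 1
Simplified: 3631/45

3631/45


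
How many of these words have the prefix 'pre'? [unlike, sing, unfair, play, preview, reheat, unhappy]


Checking each word for prefix 'pre':
  'unlike' -> no (count: 0)
  'sing' -> no (count: 0)
  'unfair' -> no (count: 0)
  'play' -> no (count: 0)
  'preview' -> YES, starts with 'pre' (count: 1)
  'reheat' -> no (count: 1)
  'unhappy' -> no (count: 1)
Total with prefix 'pre': 1

1


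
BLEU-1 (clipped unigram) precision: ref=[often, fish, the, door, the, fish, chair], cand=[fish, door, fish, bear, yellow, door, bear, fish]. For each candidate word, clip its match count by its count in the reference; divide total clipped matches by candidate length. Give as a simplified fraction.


Reference word counts: {'chair': 1, 'door': 1, 'fish': 2, 'often': 1, 'the': 2}
Checking each candidate word (with clipping):
  'fish' -> in reference (ref count 2, used 1/2) -> match (matches: 1)
  'door' -> in reference (ref count 1, used 1/1) -> match (matches: 2)
  'fish' -> in reference (ref count 2, used 2/2) -> match (matches: 3)
  'bear' -> not in reference -> no match (matches: 3)
  'yellow' -> not in reference -> no match (matches: 3)
  'door' -> ref count 1 already used up (1/1) -> clipped, no match (matches: 3)
  'bear' -> not in reference -> no match (matches: 3)
  'fish' -> ref count 2 already used up (2/2) -> clipped, no match (matches: 3)
Clipped matches: 3, Candidate length: 8
Precision = 3/8

3/8


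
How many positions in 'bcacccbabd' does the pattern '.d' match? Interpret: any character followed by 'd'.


Pattern: .d means any character followed by 'd'.
Scanning 'bcacccbabd' position-by-position:
  Pos 0: window 'bc' -> no
  Pos 1: window 'ca' -> no
  Pos 2: window 'ac' -> no
  Pos 3: window 'cc' -> no
  Pos 4: window 'cc' -> no
  Pos 5: window 'cb' -> no
  Pos 6: window 'ba' -> no
  Pos 7: window 'ab' -> no
  Pos 8: window 'bd' -> MATCH
  Pos 9: window 'd' -> no
Total matches: 1

1


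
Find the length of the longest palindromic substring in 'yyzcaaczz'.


Scanning 'yyzcaaczz' for palindromic substrings.
Substring at positions 2-7: 'zcaacz'.
Check: reverse('zcaacz') = 'zcaacz' -> palindrome confirmed.
Neighbouring characters ('y' / 'z') break symmetry, so it cannot extend further.
No longer palindromic substring exists; longest length = 6

6


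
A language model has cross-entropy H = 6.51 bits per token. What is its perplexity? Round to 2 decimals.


Perplexity formula: PP = 2^H
H = 6.51
PP = 2^6.51
Decompose: 2^6.51 = 2^6 * 2^0.51
2^6 = 64, 2^0.51 ~ 1.4240502
PP ~ 64 * 1.4240502 = 91.1392128
Rounded to 2 decimals: 91.14

91.14


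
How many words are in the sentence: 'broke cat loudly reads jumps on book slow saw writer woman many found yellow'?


Counting words by splitting on spaces:
  Word 1: 'broke'
  Word 2: 'cat'
  Word 3: 'loudly'
  Word 4: 'reads'
  Word 5: 'jumps'
  Word 6: 'on'
  Word 7: 'book'
  Word 8: 'slow'
  Word 9: 'saw'
  Word 10: 'writer'
  Word 11: 'woman'
  Word 12: 'many'
  Word 13: 'found'
  Word 14: 'yellow'
Total words: 14

14


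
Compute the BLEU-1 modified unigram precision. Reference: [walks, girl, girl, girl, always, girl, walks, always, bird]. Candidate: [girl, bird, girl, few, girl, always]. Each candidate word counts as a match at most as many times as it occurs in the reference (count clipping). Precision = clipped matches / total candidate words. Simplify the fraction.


Reference word counts: {'always': 2, 'bird': 1, 'girl': 4, 'walks': 2}
Checking each candidate word (with clipping):
  'girl' -> in reference (ref count 4, used 1/4) -> match (matches: 1)
  'bird' -> in reference (ref count 1, used 1/1) -> match (matches: 2)
  'girl' -> in reference (ref count 4, used 2/4) -> match (matches: 3)
  'few' -> not in reference -> no match (matches: 3)
  'girl' -> in reference (ref count 4, used 3/4) -> match (matches: 4)
  'always' -> in reference (ref count 2, used 1/2) -> match (matches: 5)
Clipped matches: 5, Candidate length: 6
Precision = 5/6

5/6


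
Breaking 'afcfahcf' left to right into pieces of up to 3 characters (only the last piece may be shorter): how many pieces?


'afcfahcf' has 8 characters.
Chunking with max size 3:
  Chunk 1: 'afc' (positions 0-2)
  Chunk 2: 'fah' (positions 3-5)
  Chunk 3: 'cf' (positions 6-7)
Total chunks: ceil(8 / 3) = 3

3


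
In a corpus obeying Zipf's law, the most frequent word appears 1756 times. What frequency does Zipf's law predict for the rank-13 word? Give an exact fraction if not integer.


Zipf's law: freq(rank) = f1 / rank
f1 = 1756, rank = 13
freq = 1756 / 13
GCD(1756, 13) = 1
Simplified: 1756/13

1756/13


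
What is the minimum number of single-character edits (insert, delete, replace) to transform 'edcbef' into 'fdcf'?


Building DP table for s1='edcbef' (len 6) and s2='fdcf' (len 4):
       f  d  c  f
    0  1  2  3  4
  e 1  1  2  3  4
  d 2  2  1  2  3
  c 3  3  2  1  2
  b 4  4  3  2  2
  e 5  5  4  3  3
  f 6  5  5  4  3
Edit distance = dp[6][4] = 3

3


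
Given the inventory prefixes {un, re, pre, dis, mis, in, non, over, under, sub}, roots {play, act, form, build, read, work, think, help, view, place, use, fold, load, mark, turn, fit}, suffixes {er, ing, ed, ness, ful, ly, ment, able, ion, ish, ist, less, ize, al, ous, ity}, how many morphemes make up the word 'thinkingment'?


Segmenting 'thinkingment' against the inventory:
  'think' -> root (morpheme 1)
  'ing' -> suffix (morpheme 2)
  'ment' -> suffix (morpheme 3)
Total morphemes: 3

3


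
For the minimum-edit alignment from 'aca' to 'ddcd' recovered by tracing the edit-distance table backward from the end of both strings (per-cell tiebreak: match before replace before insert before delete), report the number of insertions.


Edit distance = 3. Backtracking from cell (3, 4) with preference match > replace > insert > delete,
then listing the resulting alignment 'aca' -> 'ddcd' left to right:
  Step 1: insert 'd' [insertion #1]
  Step 2: replace a->d
  Step 3: keep 'c'
  Step 4: replace a->d
Total insertions: 1

1


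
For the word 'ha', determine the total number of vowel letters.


Scanning each character of 'ha':
  Position 1: 'h' -> consonant (running count: 0)
  Position 2: 'a' -> vowel (running count: 1)
Total vowels: 1

1


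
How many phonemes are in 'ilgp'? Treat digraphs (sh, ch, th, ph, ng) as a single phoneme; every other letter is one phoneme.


Parsing 'ilgp' greedily, digraphs first:
  'i' -> vowel phoneme (phonemes so far: 1)
  'l' -> consonant phoneme (phonemes so far: 2)
  'g' -> consonant phoneme (phonemes so far: 3)
  'p' -> consonant phoneme (phonemes so far: 4)
Total phonemes: 4

4


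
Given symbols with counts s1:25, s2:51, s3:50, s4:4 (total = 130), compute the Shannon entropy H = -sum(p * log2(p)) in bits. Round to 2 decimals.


Computing entropy H = -sum(p_i * log2(p_i)):
  s1: p = 25/130 = 0.1923, -p*log2(p) = 0.4574
  s2: p = 51/130 = 0.3923, -p*log2(p) = 0.5296
  s3: p = 50/130 = 0.3846, -p*log2(p) = 0.5302
  s4: p = 4/130 = 0.0308, -p*log2(p) = 0.1545
H = sum of terms = 1.6717
Rounded to 2 decimals: 1.67

1.67


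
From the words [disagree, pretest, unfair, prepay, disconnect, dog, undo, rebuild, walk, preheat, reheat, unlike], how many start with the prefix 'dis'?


Checking each word for prefix 'dis':
  'disagree' -> YES, starts with 'dis' (count: 1)
  'pretest' -> no (count: 1)
  'unfair' -> no (count: 1)
  'prepay' -> no (count: 1)
  'disconnect' -> YES, starts with 'dis' (count: 2)
  'dog' -> no (count: 2)
  'undo' -> no (count: 2)
  'rebuild' -> no (count: 2)
  'walk' -> no (count: 2)
  'preheat' -> no (count: 2)
  'reheat' -> no (count: 2)
  'unlike' -> no (count: 2)
Total with prefix 'dis': 2

2


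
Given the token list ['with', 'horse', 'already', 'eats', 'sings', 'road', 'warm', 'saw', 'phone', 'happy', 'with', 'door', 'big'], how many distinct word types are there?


Listing all tokens and tracking unique types:
  Token 1: 'with' -> NEW (unique so far: 1)
  Token 2: 'horse' -> NEW (unique so far: 2)
  Token 3: 'already' -> NEW (unique so far: 3)
  Token 4: 'eats' -> NEW (unique so far: 4)
  Token 5: 'sings' -> NEW (unique so far: 5)
  Token 6: 'road' -> NEW (unique so far: 6)
  Token 7: 'warm' -> NEW (unique so far: 7)
  Token 8: 'saw' -> NEW (unique so far: 8)
  Token 9: 'phone' -> NEW (unique so far: 9)
  Token 10: 'happy' -> NEW (unique so far: 10)
  Token 11: 'with' -> duplicate (unique so far: 10)
  Token 12: 'door' -> NEW (unique so far: 11)
  Token 13: 'big' -> NEW (unique so far: 12)
Unique types: ('already', 'big', 'door', 'eats', 'happy', 'horse', 'phone', 'road', 'saw', 'sings', 'warm', 'with')
Vocabulary size: 12

12


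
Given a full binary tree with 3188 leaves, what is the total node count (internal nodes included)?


Leaf nodes (terminals): 3188
Internal nodes = n - 1 = 3188 - 1 = 3187
Total = leaves + internal = 3188 + 3187 = 6375

6375


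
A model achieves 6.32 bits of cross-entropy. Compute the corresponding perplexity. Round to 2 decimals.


Perplexity formula: PP = 2^H
H = 6.32
PP = 2^6.32
Decompose: 2^6.32 = 2^6 * 2^0.32
2^6 = 64, 2^0.32 ~ 1.2483305
PP ~ 64 * 1.2483305 = 79.8931520
Rounded to 2 decimals: 79.89

79.89


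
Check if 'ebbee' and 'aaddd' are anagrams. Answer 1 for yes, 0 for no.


Sort characters of 'ebbee': 'bbeee'
Sort characters of 'aaddd': 'aaddd'
Sorted forms differ -> they are NOT anagrams
Result: 0

0


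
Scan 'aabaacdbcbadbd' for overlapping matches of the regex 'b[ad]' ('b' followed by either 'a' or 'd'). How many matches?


Pattern: b[ad] means 'b' followed by either 'a' or 'd'.
Scanning 'aabaacdbcbadbd' position-by-position:
  Pos 0: window 'aa' -> no
  Pos 1: window 'ab' -> no
  Pos 2: window 'ba' -> MATCH
  Pos 3: window 'aa' -> no
  Pos 4: window 'ac' -> no
  Pos 5: window 'cd' -> no
  Pos 6: window 'db' -> no
  Pos 7: window 'bc' -> no
  Pos 8: window 'cb' -> no
  Pos 9: window 'ba' -> MATCH
  Pos 10: window 'ad' -> no
  Pos 11: window 'db' -> no
  Pos 12: window 'bd' -> MATCH
  Pos 13: window 'd' -> no
Total matches: 3

3


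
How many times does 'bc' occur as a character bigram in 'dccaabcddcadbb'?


Scanning 'dccaabcddcadbb' for bigram 'bc':
  Position 0: 'dc' -> no
  Position 1: 'cc' -> no
  Position 2: 'ca' -> no
  Position 3: 'aa' -> no
  Position 4: 'ab' -> no
  Position 5: 'bc' -> MATCH
  Position 6: 'cd' -> no
  Position 7: 'dd' -> no
  Position 8: 'dc' -> no
  Position 9: 'ca' -> no
  Position 10: 'ad' -> no
  Position 11: 'db' -> no
  Position 12: 'bb' -> no
Total matches: 1

1


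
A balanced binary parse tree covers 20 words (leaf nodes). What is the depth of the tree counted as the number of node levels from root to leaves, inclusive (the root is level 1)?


In a balanced binary tree with n leaves the deepest leaf is ceil(log2(n)) edges below the root,
so counting node levels inclusive of root and leaves gives ceil(log2(n)) + 1 levels.
log2(20) = 4.3219
ceil(4.3219) = 5
levels = 5 + 1 = 6

6


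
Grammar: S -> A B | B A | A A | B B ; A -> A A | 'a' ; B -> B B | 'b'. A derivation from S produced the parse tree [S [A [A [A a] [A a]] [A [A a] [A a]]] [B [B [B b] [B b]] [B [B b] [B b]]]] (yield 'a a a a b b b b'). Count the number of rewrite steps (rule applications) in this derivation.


Every bracketed nonterminal node [X ...] in the tree is produced by exactly one rule application.
Reading the tree off as a leftmost derivation:
  Step 1: S  =>  A B   (applied S -> A B)
  Step 2: A B  =>  A A B   (applied A -> A A)
  Step 3: A A B  =>  A A A B   (applied A -> A A)
  Step 4: A A A B  =>  a A A B   (applied A -> a)
  Step 5: a A A B  =>  a a A B   (applied A -> a)
  Step 6: a a A B  =>  a a A A B   (applied A -> A A)
  Step 7: a a A A B  =>  a a a A B   (applied A -> a)
  Step 8: a a a A B  =>  a a a a B   (applied A -> a)
  Step 9: a a a a B  =>  a a a a B B   (applied B -> B B)
  Step 10: a a a a B B  =>  a a a a B B B   (applied B -> B B)
  Step 11: a a a a B B B  =>  a a a a b B B   (applied B -> b)
  Step 12: a a a a b B B  =>  a a a a b b B   (applied B -> b)
  Step 13: a a a a b b B  =>  a a a a b b B B   (applied B -> B B)
  Step 14: a a a a b b B B  =>  a a a a b b b B   (applied B -> b)
  Step 15: a a a a b b b B  =>  a a a a b b b b   (applied B -> b)
Final yield: a a a a b b b b
Total rewrite steps: 15

15


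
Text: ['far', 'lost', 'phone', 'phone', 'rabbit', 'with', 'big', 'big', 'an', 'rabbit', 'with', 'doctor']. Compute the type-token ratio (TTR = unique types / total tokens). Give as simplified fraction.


Tokens: 12
Unique types: ('an', 'big', 'doctor', 'far', 'lost', 'phone', 'rabbit', 'with') = 8
TTR = 8/12
Simplify: divide both by 4 -> 2/3
TTR = 2/3

2/3


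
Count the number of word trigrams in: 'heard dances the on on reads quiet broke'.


Word trigrams from [8] words:
  Trigram 1: (heard dances the)
  Trigram 2: (dances the on)
  Trigram 3: (the on on)
  Trigram 4: (on on reads)
  Trigram 5: (on reads quiet)
  Trigram 6: (reads quiet broke)
Total word trigrams: 8 - 2 = 6

6


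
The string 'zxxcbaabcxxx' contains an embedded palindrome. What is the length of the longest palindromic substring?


Scanning 'zxxcbaabcxxx' for palindromic substrings.
Substring at positions 1-10: 'xxcbaabcxx'.
Check: reverse('xxcbaabcxx') = 'xxcbaabcxx' -> palindrome confirmed.
Neighbouring characters ('z' / 'x') break symmetry, so it cannot extend further.
No longer palindromic substring exists; longest length = 10

10


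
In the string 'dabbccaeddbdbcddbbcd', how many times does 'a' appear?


Scanning 'dabbccaeddbdbcddbbcd' for 'a':
  Position 1: 'a' -> MATCH (count: 1)
  Position 6: 'a' -> MATCH (count: 2)
Total occurrences of 'a': 2

2


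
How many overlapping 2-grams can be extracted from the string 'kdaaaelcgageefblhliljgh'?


String 'kdaaaelcgageefblhliljgh' has length L = 23.
Number of overlapping n-grams = L - n + 1
Substituting: 23 - 2 + 1 = 22

22


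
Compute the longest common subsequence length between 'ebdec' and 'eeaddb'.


DP table for LCS of 'ebdec' and 'eeaddb':
       e  e  a  d  d  b
    0  0  0  0  0  0  0
  e 0  1  1  1  1  1  1
  b 0  1  1  1  1  1  2
  d 0  1  1  1  2  2  2
  e 0  1  2  2  2  2  2
  c 0  1  2  2  2  2  2
LCS: 'eb'
LCS length = 2

2


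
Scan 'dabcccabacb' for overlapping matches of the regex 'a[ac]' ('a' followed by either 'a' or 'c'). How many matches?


Pattern: a[ac] means 'a' followed by either 'a' or 'c'.
Scanning 'dabcccabacb' position-by-position:
  Pos 0: window 'da' -> no
  Pos 1: window 'ab' -> no
  Pos 2: window 'bc' -> no
  Pos 3: window 'cc' -> no
  Pos 4: window 'cc' -> no
  Pos 5: window 'ca' -> no
  Pos 6: window 'ab' -> no
  Pos 7: window 'ba' -> no
  Pos 8: window 'ac' -> MATCH
  Pos 9: window 'cb' -> no
  Pos 10: window 'b' -> no
Total matches: 1

1


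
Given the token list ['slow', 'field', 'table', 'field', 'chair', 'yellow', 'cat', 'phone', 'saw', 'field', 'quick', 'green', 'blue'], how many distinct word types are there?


Listing all tokens and tracking unique types:
  Token 1: 'slow' -> NEW (unique so far: 1)
  Token 2: 'field' -> NEW (unique so far: 2)
  Token 3: 'table' -> NEW (unique so far: 3)
  Token 4: 'field' -> duplicate (unique so far: 3)
  Token 5: 'chair' -> NEW (unique so far: 4)
  Token 6: 'yellow' -> NEW (unique so far: 5)
  Token 7: 'cat' -> NEW (unique so far: 6)
  Token 8: 'phone' -> NEW (unique so far: 7)
  Token 9: 'saw' -> NEW (unique so far: 8)
  Token 10: 'field' -> duplicate (unique so far: 8)
  Token 11: 'quick' -> NEW (unique so far: 9)
  Token 12: 'green' -> NEW (unique so far: 10)
  Token 13: 'blue' -> NEW (unique so far: 11)
Unique types: ('blue', 'cat', 'chair', 'field', 'green', 'phone', 'quick', 'saw', 'slow', 'table', 'yellow')
Vocabulary size: 11

11


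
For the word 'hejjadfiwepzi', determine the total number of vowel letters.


Scanning each character of 'hejjadfiwepzi':
  Position 1: 'h' -> consonant (running count: 0)
  Position 2: 'e' -> vowel (running count: 1)
  Position 3: 'j' -> consonant (running count: 1)
  Position 4: 'j' -> consonant (running count: 1)
  Position 5: 'a' -> vowel (running count: 2)
  Position 6: 'd' -> consonant (running count: 2)
  Position 7: 'f' -> consonant (running count: 2)
  Position 8: 'i' -> vowel (running count: 3)
  Position 9: 'w' -> consonant (running count: 3)
  Position 10: 'e' -> vowel (running count: 4)
  Position 11: 'p' -> consonant (running count: 4)
  Position 12: 'z' -> consonant (running count: 4)
  Position 13: 'i' -> vowel (running count: 5)
Total vowels: 5

5


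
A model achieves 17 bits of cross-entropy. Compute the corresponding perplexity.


Perplexity formula: PP = 2^H
H = 17
PP = 2^17
PP = 2^17 = 131072

131072


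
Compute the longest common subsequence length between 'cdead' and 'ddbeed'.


DP table for LCS of 'cdead' and 'ddbeed':
       d  d  b  e  e  d
    0  0  0  0  0  0  0
  c 0  0  0  0  0  0  0
  d 0  1  1  1  1  1  1
  e 0  1  1  1  2  2  2
  a 0  1  1  1  2  2  2
  d 0  1  2  2  2  2  3
LCS: 'ded'
LCS length = 3

3


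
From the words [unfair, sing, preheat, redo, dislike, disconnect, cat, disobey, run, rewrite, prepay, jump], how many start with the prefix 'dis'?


Checking each word for prefix 'dis':
  'unfair' -> no (count: 0)
  'sing' -> no (count: 0)
  'preheat' -> no (count: 0)
  'redo' -> no (count: 0)
  'dislike' -> YES, starts with 'dis' (count: 1)
  'disconnect' -> YES, starts with 'dis' (count: 2)
  'cat' -> no (count: 2)
  'disobey' -> YES, starts with 'dis' (count: 3)
  'run' -> no (count: 3)
  'rewrite' -> no (count: 3)
  'prepay' -> no (count: 3)
  'jump' -> no (count: 3)
Total with prefix 'dis': 3

3


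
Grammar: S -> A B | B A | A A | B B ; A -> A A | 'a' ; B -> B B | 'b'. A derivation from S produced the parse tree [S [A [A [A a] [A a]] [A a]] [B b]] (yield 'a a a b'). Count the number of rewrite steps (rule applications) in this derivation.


Every bracketed nonterminal node [X ...] in the tree is produced by exactly one rule application.
Reading the tree off as a leftmost derivation:
  Step 1: S  =>  A B   (applied S -> A B)
  Step 2: A B  =>  A A B   (applied A -> A A)
  Step 3: A A B  =>  A A A B   (applied A -> A A)
  Step 4: A A A B  =>  a A A B   (applied A -> a)
  Step 5: a A A B  =>  a a A B   (applied A -> a)
  Step 6: a a A B  =>  a a a B   (applied A -> a)
  Step 7: a a a B  =>  a a a b   (applied B -> b)
Final yield: a a a b
Total rewrite steps: 7

7


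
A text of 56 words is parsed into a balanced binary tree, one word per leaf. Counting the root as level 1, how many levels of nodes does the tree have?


In a balanced binary tree with n leaves the deepest leaf is ceil(log2(n)) edges below the root,
so counting node levels inclusive of root and leaves gives ceil(log2(n)) + 1 levels.
log2(56) = 5.8074
ceil(5.8074) = 6
levels = 6 + 1 = 7

7


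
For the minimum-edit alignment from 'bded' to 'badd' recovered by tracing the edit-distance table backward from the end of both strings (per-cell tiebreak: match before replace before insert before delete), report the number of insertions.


Edit distance = 2. Backtracking from cell (4, 4) with preference match > replace > insert > delete,
then listing the resulting alignment 'bded' -> 'badd' left to right:
  Step 1: keep 'b'
  Step 2: replace d->a
  Step 3: replace e->d
  Step 4: keep 'd'
Total insertions: 0

0


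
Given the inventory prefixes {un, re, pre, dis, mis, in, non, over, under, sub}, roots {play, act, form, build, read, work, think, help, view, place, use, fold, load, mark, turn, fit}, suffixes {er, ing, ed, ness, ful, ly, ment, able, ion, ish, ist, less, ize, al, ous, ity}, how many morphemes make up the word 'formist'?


Segmenting 'formist' against the inventory:
  'form' -> root (morpheme 1)
  'ist' -> suffix (morpheme 2)
Total morphemes: 2

2


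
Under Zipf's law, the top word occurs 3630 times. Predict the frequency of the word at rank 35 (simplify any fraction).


Zipf's law: freq(rank) = f1 / rank
f1 = 3630, rank = 35
freq = 3630 / 35
GCD(3630, 35) = 5
Simplified: 726/7

726/7


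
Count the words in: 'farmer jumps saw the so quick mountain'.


Counting words by splitting on spaces:
  Word 1: 'farmer'
  Word 2: 'jumps'
  Word 3: 'saw'
  Word 4: 'the'
  Word 5: 'so'
  Word 6: 'quick'
  Word 7: 'mountain'
Total words: 7

7


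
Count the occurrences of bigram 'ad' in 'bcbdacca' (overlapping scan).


Scanning 'bcbdacca' for bigram 'ad':
  Position 0: 'bc' -> no
  Position 1: 'cb' -> no
  Position 2: 'bd' -> no
  Position 3: 'da' -> no
  Position 4: 'ac' -> no
  Position 5: 'cc' -> no
  Position 6: 'ca' -> no
Total matches: 0

0


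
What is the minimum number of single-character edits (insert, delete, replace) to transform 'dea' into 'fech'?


Building DP table for s1='dea' (len 3) and s2='fech' (len 4):
       f  e  c  h
    0  1  2  3  4
  d 1  1  2  3  4
  e 2  2  1  2  3
  a 3  3  2  2  3
Edit distance = dp[3][4] = 3

3


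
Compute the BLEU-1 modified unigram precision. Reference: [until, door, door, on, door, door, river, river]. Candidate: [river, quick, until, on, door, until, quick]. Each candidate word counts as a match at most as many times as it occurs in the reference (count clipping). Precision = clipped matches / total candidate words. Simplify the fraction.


Reference word counts: {'door': 4, 'on': 1, 'river': 2, 'until': 1}
Checking each candidate word (with clipping):
  'river' -> in reference (ref count 2, used 1/2) -> match (matches: 1)
  'quick' -> not in reference -> no match (matches: 1)
  'until' -> in reference (ref count 1, used 1/1) -> match (matches: 2)
  'on' -> in reference (ref count 1, used 1/1) -> match (matches: 3)
  'door' -> in reference (ref count 4, used 1/4) -> match (matches: 4)
  'until' -> ref count 1 already used up (1/1) -> clipped, no match (matches: 4)
  'quick' -> not in reference -> no match (matches: 4)
Clipped matches: 4, Candidate length: 7
Precision = 4/7

4/7


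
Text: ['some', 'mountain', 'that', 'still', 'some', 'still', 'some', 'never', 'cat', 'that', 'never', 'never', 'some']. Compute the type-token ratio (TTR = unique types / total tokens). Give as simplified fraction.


Tokens: 13
Unique types: ('cat', 'mountain', 'never', 'some', 'still', 'that') = 6
TTR = 6/13
Already in lowest terms.

6/13


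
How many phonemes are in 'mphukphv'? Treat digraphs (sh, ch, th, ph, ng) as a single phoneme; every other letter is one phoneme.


Parsing 'mphukphv' greedily, digraphs first:
  'm' -> consonant phoneme (phonemes so far: 1)
  'ph' -> digraph (1 consonant phoneme) (phonemes so far: 2)
  'u' -> vowel phoneme (phonemes so far: 3)
  'k' -> consonant phoneme (phonemes so far: 4)
  'ph' -> digraph (1 consonant phoneme) (phonemes so far: 5)
  'v' -> consonant phoneme (phonemes so far: 6)
Total phonemes: 6

6


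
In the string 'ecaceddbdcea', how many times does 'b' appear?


Scanning 'ecaceddbdcea' for 'b':
  Position 7: 'b' -> MATCH (count: 1)
Total occurrences of 'b': 1

1


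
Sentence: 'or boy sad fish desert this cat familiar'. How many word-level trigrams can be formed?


Word trigrams from [8] words:
  Trigram 1: (or boy sad)
  Trigram 2: (boy sad fish)
  Trigram 3: (sad fish desert)
  Trigram 4: (fish desert this)
  Trigram 5: (desert this cat)
  Trigram 6: (this cat familiar)
Total word trigrams: 8 - 2 = 6

6


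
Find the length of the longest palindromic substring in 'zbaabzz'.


Scanning 'zbaabzz' for palindromic substrings.
Substring at positions 0-5: 'zbaabz'.
Check: reverse('zbaabz') = 'zbaabz' -> palindrome confirmed.
Neighbouring characters ('-' / 'z') break symmetry, so it cannot extend further.
No longer palindromic substring exists; longest length = 6

6


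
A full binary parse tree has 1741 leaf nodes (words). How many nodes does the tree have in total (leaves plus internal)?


Leaf nodes (terminals): 1741
Internal nodes = n - 1 = 1741 - 1 = 1740
Total = leaves + internal = 1741 + 1740 = 3481

3481


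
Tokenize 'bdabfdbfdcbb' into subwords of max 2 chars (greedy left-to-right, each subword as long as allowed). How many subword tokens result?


'bdabfdbfdcbb' has 12 characters.
Chunking with max size 2:
  Chunk 1: 'bd' (positions 0-1)
  Chunk 2: 'ab' (positions 2-3)
  Chunk 3: 'fd' (positions 4-5)
  Chunk 4: 'bf' (positions 6-7)
  Chunk 5: 'dc' (positions 8-9)
  Chunk 6: 'bb' (positions 10-11)
Total chunks: ceil(12 / 2) = 6

6


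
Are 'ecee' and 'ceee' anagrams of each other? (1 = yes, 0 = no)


Sort characters of 'ecee': 'ceee'
Sort characters of 'ceee': 'ceee'
Sorted forms match -> they ARE anagrams
Result: 1

1


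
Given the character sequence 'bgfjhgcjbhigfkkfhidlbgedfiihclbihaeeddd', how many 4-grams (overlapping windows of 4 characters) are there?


String 'bgfjhgcjbhigfkkfhidlbgedfiihclbihaeeddd' has length L = 39.
Number of overlapping n-grams = L - n + 1
Substituting: 39 - 4 + 1 = 36

36


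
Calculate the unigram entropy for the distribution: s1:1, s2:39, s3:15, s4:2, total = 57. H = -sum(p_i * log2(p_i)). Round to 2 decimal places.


Computing entropy H = -sum(p_i * log2(p_i)):
  s1: p = 1/57 = 0.0175, -p*log2(p) = 0.1023
  s2: p = 39/57 = 0.6842, -p*log2(p) = 0.3746
  s3: p = 15/57 = 0.2632, -p*log2(p) = 0.5068
  s4: p = 2/57 = 0.0351, -p*log2(p) = 0.1696
H = sum of terms = 1.1533
Rounded to 2 decimals: 1.15

1.15


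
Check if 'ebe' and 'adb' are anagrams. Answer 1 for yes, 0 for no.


Sort characters of 'ebe': 'bee'
Sort characters of 'adb': 'abd'
Sorted forms differ -> they are NOT anagrams
Result: 0

0


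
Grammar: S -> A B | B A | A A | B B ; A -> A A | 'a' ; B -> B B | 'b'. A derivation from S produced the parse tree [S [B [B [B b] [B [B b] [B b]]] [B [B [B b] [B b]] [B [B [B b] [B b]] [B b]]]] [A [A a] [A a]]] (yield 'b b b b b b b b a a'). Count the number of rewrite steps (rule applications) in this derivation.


Every bracketed nonterminal node [X ...] in the tree is produced by exactly one rule application.
Reading the tree off as a leftmost derivation:
  Step 1: S  =>  B A   (applied S -> B A)
  Step 2: B A  =>  B B A   (applied B -> B B)
  Step 3: B B A  =>  B B B A   (applied B -> B B)
  Step 4: B B B A  =>  b B B A   (applied B -> b)
  Step 5: b B B A  =>  b B B B A   (applied B -> B B)
  Step 6: b B B B A  =>  b b B B A   (applied B -> b)
  Step 7: b b B B A  =>  b b b B A   (applied B -> b)
  Step 8: b b b B A  =>  b b b B B A   (applied B -> B B)
  Step 9: b b b B B A  =>  b b b B B B A   (applied B -> B B)
  Step 10: b b b B B B A  =>  b b b b B B A   (applied B -> b)
  Step 11: b b b b B B A  =>  b b b b b B A   (applied B -> b)
  Step 12: b b b b b B A  =>  b b b b b B B A   (applied B -> B B)
  Step 13: b b b b b B B A  =>  b b b b b B B B A   (applied B -> B B)
  Step 14: b b b b b B B B A  =>  b b b b b b B B A   (applied B -> b)
  Step 15: b b b b b b B B A  =>  b b b b b b b B A   (applied B -> b)
  Step 16: b b b b b b b B A  =>  b b b b b b b b A   (applied B -> b)
  Step 17: b b b b b b b b A  =>  b b b b b b b b A A   (applied A -> A A)
  Step 18: b b b b b b b b A A  =>  b b b b b b b b a A   (applied A -> a)
  Step 19: b b b b b b b b a A  =>  b b b b b b b b a a   (applied A -> a)
Final yield: b b b b b b b b a a
Total rewrite steps: 19

19


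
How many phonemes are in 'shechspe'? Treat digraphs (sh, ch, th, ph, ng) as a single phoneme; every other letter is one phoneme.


Parsing 'shechspe' greedily, digraphs first:
  'sh' -> digraph (1 consonant phoneme) (phonemes so far: 1)
  'e' -> vowel phoneme (phonemes so far: 2)
  'ch' -> digraph (1 consonant phoneme) (phonemes so far: 3)
  's' -> consonant phoneme (phonemes so far: 4)
  'p' -> consonant phoneme (phonemes so far: 5)
  'e' -> vowel phoneme (phonemes so far: 6)
Total phonemes: 6

6


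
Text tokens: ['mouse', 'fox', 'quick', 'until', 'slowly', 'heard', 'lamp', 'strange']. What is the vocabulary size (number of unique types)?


Listing all tokens and tracking unique types:
  Token 1: 'mouse' -> NEW (unique so far: 1)
  Token 2: 'fox' -> NEW (unique so far: 2)
  Token 3: 'quick' -> NEW (unique so far: 3)
  Token 4: 'until' -> NEW (unique so far: 4)
  Token 5: 'slowly' -> NEW (unique so far: 5)
  Token 6: 'heard' -> NEW (unique so far: 6)
  Token 7: 'lamp' -> NEW (unique so far: 7)
  Token 8: 'strange' -> NEW (unique so far: 8)
Unique types: ('fox', 'heard', 'lamp', 'mouse', 'quick', 'slowly', 'strange', 'until')
Vocabulary size: 8

8


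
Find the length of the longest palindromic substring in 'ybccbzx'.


Scanning 'ybccbzx' for palindromic substrings.
Substring at positions 1-4: 'bccb'.
Check: reverse('bccb') = 'bccb' -> palindrome confirmed.
Neighbouring characters ('y' / 'z') break symmetry, so it cannot extend further.
No longer palindromic substring exists; longest length = 4

4


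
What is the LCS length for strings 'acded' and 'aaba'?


DP table for LCS of 'acded' and 'aaba':
       a  a  b  a
    0  0  0  0  0
  a 0  1  1  1  1
  c 0  1  1  1  1
  d 0  1  1  1  1
  e 0  1  1  1  1
  d 0  1  1  1  1
LCS: 'a'
LCS length = 1

1


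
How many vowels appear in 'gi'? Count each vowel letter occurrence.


Scanning each character of 'gi':
  Position 1: 'g' -> consonant (running count: 0)
  Position 2: 'i' -> vowel (running count: 1)
Total vowels: 1

1


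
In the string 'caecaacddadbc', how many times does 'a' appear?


Scanning 'caecaacddadbc' for 'a':
  Position 1: 'a' -> MATCH (count: 1)
  Position 4: 'a' -> MATCH (count: 2)
  Position 5: 'a' -> MATCH (count: 3)
  Position 9: 'a' -> MATCH (count: 4)
Total occurrences of 'a': 4

4


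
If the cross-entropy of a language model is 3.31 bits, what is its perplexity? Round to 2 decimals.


Perplexity formula: PP = 2^H
H = 3.31
PP = 2^3.31
Decompose: 2^3.31 = 2^3 * 2^0.31
2^3 = 8, 2^0.31 ~ 1.2397077
PP ~ 8 * 1.2397077 = 9.9176616
Rounded to 2 decimals: 9.92

9.92


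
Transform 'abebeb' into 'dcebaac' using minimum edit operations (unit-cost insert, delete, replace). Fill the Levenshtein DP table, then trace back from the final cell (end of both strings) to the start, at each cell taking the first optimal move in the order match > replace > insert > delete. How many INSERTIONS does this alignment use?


Edit distance = 5. Backtracking from cell (6, 7) with preference match > replace > insert > delete,
then listing the resulting alignment 'abebeb' -> 'dcebaac' left to right:
  Step 1: replace a->d
  Step 2: replace b->c
  Step 3: keep 'e'
  Step 4: keep 'b'
  Step 5: insert 'a' [insertion #1]
  Step 6: replace e->a
  Step 7: replace b->c
Total insertions: 1

1


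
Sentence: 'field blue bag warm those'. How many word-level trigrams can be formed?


Word trigrams from [5] words:
  Trigram 1: (field blue bag)
  Trigram 2: (blue bag warm)
  Trigram 3: (bag warm those)
Total word trigrams: 5 - 2 = 3

3


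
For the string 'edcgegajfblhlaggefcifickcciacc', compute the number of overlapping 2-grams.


String 'edcgegajfblhlaggefcifickcciacc' has length L = 30.
Number of overlapping n-grams = L - n + 1
Substituting: 30 - 2 + 1 = 29

29


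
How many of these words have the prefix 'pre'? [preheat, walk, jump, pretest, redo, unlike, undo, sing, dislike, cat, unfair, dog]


Checking each word for prefix 'pre':
  'preheat' -> YES, starts with 'pre' (count: 1)
  'walk' -> no (count: 1)
  'jump' -> no (count: 1)
  'pretest' -> YES, starts with 'pre' (count: 2)
  'redo' -> no (count: 2)
  'unlike' -> no (count: 2)
  'undo' -> no (count: 2)
  'sing' -> no (count: 2)
  'dislike' -> no (count: 2)
  'cat' -> no (count: 2)
  'unfair' -> no (count: 2)
  'dog' -> no (count: 2)
Total with prefix 'pre': 2

2


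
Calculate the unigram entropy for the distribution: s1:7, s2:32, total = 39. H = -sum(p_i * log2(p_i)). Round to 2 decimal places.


Computing entropy H = -sum(p_i * log2(p_i)):
  s1: p = 7/39 = 0.1795, -p*log2(p) = 0.4448
  s2: p = 32/39 = 0.8205, -p*log2(p) = 0.2342
H = sum of terms = 0.6790
Rounded to 2 decimals: 0.68

0.68


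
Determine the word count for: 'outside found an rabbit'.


Counting words by splitting on spaces:
  Word 1: 'outside'
  Word 2: 'found'
  Word 3: 'an'
  Word 4: 'rabbit'
Total words: 4

4


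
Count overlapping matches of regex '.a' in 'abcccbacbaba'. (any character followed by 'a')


Pattern: .a means any character followed by 'a'.
Scanning 'abcccbacbaba' position-by-position:
  Pos 0: window 'ab' -> no
  Pos 1: window 'bc' -> no
  Pos 2: window 'cc' -> no
  Pos 3: window 'cc' -> no
  Pos 4: window 'cb' -> no
  Pos 5: window 'ba' -> MATCH
  Pos 6: window 'ac' -> no
  Pos 7: window 'cb' -> no
  Pos 8: window 'ba' -> MATCH
  Pos 9: window 'ab' -> no
  Pos 10: window 'ba' -> MATCH
  Pos 11: window 'a' -> no
Total matches: 3

3


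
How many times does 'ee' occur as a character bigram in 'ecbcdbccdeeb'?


Scanning 'ecbcdbccdeeb' for bigram 'ee':
  Position 0: 'ec' -> no
  Position 1: 'cb' -> no
  Position 2: 'bc' -> no
  Position 3: 'cd' -> no
  Position 4: 'db' -> no
  Position 5: 'bc' -> no
  Position 6: 'cc' -> no
  Position 7: 'cd' -> no
  Position 8: 'de' -> no
  Position 9: 'ee' -> MATCH
  Position 10: 'eb' -> no
Total matches: 1

1
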